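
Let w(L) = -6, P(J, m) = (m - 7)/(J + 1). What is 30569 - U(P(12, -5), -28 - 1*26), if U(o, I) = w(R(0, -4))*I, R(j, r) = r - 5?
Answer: 30245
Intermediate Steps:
R(j, r) = -5 + r
P(J, m) = (-7 + m)/(1 + J)
U(o, I) = -6*I
30569 - U(P(12, -5), -28 - 1*26) = 30569 - (-6)*(-28 - 1*26) = 30569 - (-6)*(-28 - 26) = 30569 - (-6)*(-54) = 30569 - 1*324 = 30569 - 324 = 30245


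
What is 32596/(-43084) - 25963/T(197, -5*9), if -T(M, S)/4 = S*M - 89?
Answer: -571512057/385774136 ≈ -1.4815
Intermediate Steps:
T(M, S) = 356 - 4*M*S (T(M, S) = -4*(S*M - 89) = -4*(M*S - 89) = -4*(-89 + M*S) = 356 - 4*M*S)
32596/(-43084) - 25963/T(197, -5*9) = 32596/(-43084) - 25963/(356 - 4*197*(-5*9)) = 32596*(-1/43084) - 25963/(356 - 4*197*(-45)) = -8149/10771 - 25963/(356 + 35460) = -8149/10771 - 25963/35816 = -571512057/385774136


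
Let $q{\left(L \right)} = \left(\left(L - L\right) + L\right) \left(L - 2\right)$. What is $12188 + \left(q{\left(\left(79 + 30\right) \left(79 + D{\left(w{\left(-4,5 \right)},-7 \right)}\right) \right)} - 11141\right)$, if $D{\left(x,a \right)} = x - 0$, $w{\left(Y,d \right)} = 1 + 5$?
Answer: $85822742$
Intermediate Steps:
$w{\left(Y,d \right)} = 6$
$D{\left(x,a \right)} = x$ ($D{\left(x,a \right)} = x + 0 = x$)
$q{\left(L \right)} = L \left(-2 + L\right)$ ($q{\left(L \right)} = \left(0 + L\right) \left(-2 + L\right) = L \left(-2 + L\right)$)
$12188 + \left(q{\left(\left(79 + 30\right) \left(79 + D{\left(w{\left(-4,5 \right)},-7 \right)}\right) \right)} - 11141\right) = 12188 - \left(11141 - \left(79 + 30\right) \left(79 + 6\right) \left(-2 + \left(79 + 30\right) \left(79 + 6\right)\right)\right) = 12188 - \left(11141 - 109 \cdot 85 \left(-2 + 109 \cdot 85\right)\right) = 12188 - \left(11141 - 9265 \left(-2 + 9265\right)\right) = 12188 + \left(9265 \cdot 9263 - 11141\right) = 12188 + \left(85821695 - 11141\right) = 12188 + 85810554 = 85822742$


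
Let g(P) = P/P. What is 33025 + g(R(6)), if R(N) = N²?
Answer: 33026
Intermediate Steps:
g(P) = 1
33025 + g(R(6)) = 33025 + 1 = 33026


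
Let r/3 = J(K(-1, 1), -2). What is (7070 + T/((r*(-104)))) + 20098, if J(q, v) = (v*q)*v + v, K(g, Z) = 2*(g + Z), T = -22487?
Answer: 16930345/624 ≈ 27132.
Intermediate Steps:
K(g, Z) = 2*Z + 2*g (K(g, Z) = 2*(Z + g) = 2*Z + 2*g)
J(q, v) = v + q*v**2 (J(q, v) = (q*v)*v + v = q*v**2 + v = v + q*v**2)
r = -6 (r = 3*(-2*(1 + (2*1 + 2*(-1))*(-2))) = 3*(-2*(1 + (2 - 2)*(-2))) = 3*(-2*(1 + 0*(-2))) = 3*(-2*(1 + 0)) = 3*(-2*1) = 3*(-2) = -6)
(7070 + T/((r*(-104)))) + 20098 = (7070 - 22487/((-6*(-104)))) + 20098 = (7070 - 22487/624) + 20098 = 4389193/624 + 20098 = 16930345/624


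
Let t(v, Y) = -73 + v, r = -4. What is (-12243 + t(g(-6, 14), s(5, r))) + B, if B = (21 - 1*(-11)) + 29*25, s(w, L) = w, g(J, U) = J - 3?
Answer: -11568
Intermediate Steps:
g(J, U) = -3 + J
B = 757 (B = (21 + 11) + 725 = 32 + 725 = 757)
(-12243 + t(g(-6, 14), s(5, r))) + B = (-12243 + (-73 + (-3 - 6))) + 757 = (-12243 + (-73 - 9)) + 757 = (-12243 - 82) + 757 = -12325 + 757 = -11568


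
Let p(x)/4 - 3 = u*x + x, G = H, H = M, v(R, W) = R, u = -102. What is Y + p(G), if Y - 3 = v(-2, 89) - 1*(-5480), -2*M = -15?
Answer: 2463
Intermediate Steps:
M = 15/2 (M = -1/2*(-15) = 15/2 ≈ 7.5000)
H = 15/2 ≈ 7.5000
G = 15/2 ≈ 7.5000
p(x) = 12 - 404*x (p(x) = 12 + 4*(-102*x + x) = 12 + 4*(-101*x) = 12 - 404*x)
Y = 5481 (Y = 3 + (-2 - 1*(-5480)) = 3 + (-2 + 5480) = 3 + 5478 = 5481)
Y + p(G) = 5481 + (12 - 404*15/2) = 5481 + (12 - 3030) = 5481 - 3018 = 2463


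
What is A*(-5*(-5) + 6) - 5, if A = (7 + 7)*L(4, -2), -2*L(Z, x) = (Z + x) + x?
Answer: -5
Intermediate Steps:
L(Z, x) = -x - Z/2 (L(Z, x) = -((Z + x) + x)/2 = -(Z + 2*x)/2 = -x - Z/2)
A = 0 (A = (7 + 7)*(-1*(-2) - ½*4) = 14*(2 - 2) = 14*0 = 0)
A*(-5*(-5) + 6) - 5 = 0*(-5*(-5) + 6) - 5 = 0*(25 + 6) - 5 = 0*31 - 5 = 0 - 5 = -5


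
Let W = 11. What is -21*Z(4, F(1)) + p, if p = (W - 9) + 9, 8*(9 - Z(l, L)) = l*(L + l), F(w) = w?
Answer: -251/2 ≈ -125.50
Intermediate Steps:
Z(l, L) = 9 - l*(L + l)/8
p = 11 (p = (11 - 9) + 9 = 2 + 9 = 11)
-21*Z(4, F(1)) + p = -21*(9 - ⅛*4² - ⅛*1*4) + 11 = -21*(9 - ⅛*16 - ½) + 11 = -21*(9 - 2 - ½) + 11 = -21*13/2 + 11 = -273/2 + 11 = -251/2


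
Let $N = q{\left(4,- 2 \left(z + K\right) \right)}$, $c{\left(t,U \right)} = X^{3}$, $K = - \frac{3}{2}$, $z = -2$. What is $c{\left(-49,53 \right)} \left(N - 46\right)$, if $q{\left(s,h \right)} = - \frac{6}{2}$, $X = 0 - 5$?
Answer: $6125$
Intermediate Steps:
$X = -5$ ($X = 0 - 5 = -5$)
$K = - \frac{3}{2}$ ($K = \left(-3\right) \frac{1}{2} = - \frac{3}{2} \approx -1.5$)
$c{\left(t,U \right)} = -125$ ($c{\left(t,U \right)} = \left(-5\right)^{3} = -125$)
$q{\left(s,h \right)} = -3$ ($q{\left(s,h \right)} = \left(-6\right) \frac{1}{2} = -3$)
$N = -3$
$c{\left(-49,53 \right)} \left(N - 46\right) = - 125 \left(-3 - 46\right) = \left(-125\right) \left(-49\right) = 6125$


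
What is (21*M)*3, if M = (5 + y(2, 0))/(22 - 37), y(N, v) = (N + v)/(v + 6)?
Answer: -112/5 ≈ -22.400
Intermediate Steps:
y(N, v) = (N + v)/(6 + v)
M = -16/45 (M = (5 + (2 + 0)/(6 + 0))/(22 - 37) = (5 + 2/6)/(-15) = (5 + (⅙)*2)*(-1/15) = (5 + ⅓)*(-1/15) = (16/3)*(-1/15) = -16/45 ≈ -0.35556)
(21*M)*3 = (21*(-16/45))*3 = -112/15*3 = -112/5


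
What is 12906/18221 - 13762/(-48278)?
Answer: 436916635/439836719 ≈ 0.99336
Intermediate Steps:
12906/18221 - 13762/(-48278) = 12906*(1/18221) - 13762*(-1/48278) = 12906/18221 + 6881/24139 = 436916635/439836719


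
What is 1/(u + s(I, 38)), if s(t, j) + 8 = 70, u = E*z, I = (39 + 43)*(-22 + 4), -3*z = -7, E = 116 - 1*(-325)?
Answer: 1/1091 ≈ 0.00091659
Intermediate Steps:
E = 441 (E = 116 + 325 = 441)
z = 7/3 (z = -⅓*(-7) = 7/3 ≈ 2.3333)
I = -1476 (I = 82*(-18) = -1476)
u = 1029 (u = 441*(7/3) = 1029)
s(t, j) = 62 (s(t, j) = -8 + 70 = 62)
1/(u + s(I, 38)) = 1/(1029 + 62) = 1/1091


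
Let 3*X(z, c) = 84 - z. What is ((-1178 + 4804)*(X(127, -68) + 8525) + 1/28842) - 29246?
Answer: 296403766839/9614 ≈ 3.0830e+7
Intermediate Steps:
X(z, c) = 28 - z/3 (X(z, c) = (84 - z)/3 = 28 - z/3)
((-1178 + 4804)*(X(127, -68) + 8525) + 1/28842) - 29246 = ((-1178 + 4804)*((28 - ⅓*127) + 8525) + 1/28842) - 29246 = (3626*((28 - 127/3) + 8525) + 1/28842) - 29246 = (3626*(-43/3 + 8525) + 1/28842) - 29246 = (3626*(25532/3) + 1/28842) - 29246 = (92579032/3 + 1/28842) - 29246 = 296684937883/9614 - 29246 = 296403766839/9614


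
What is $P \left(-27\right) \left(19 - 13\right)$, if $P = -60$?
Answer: $9720$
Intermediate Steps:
$P \left(-27\right) \left(19 - 13\right) = \left(-60\right) \left(-27\right) \left(19 - 13\right) = 1620 \cdot 6 = 9720$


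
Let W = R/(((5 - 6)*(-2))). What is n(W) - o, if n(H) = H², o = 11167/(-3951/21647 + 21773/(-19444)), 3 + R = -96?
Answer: 1859485004723/168659500 ≈ 11025.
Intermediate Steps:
R = -99 (R = -3 - 96 = -99)
o = -361556766212/42164875 (o = 11167/(-3951*1/21647 + 21773*(-1/19444)) = 11167/(-3951/21647 - 21773/19444) = 11167/(-548143375/420904268) = 11167*(-420904268/548143375) = -361556766212/42164875 ≈ -8574.8)
W = -99/2 (W = -99*(-1/(2*(5 - 6))) = -99/((-1*(-2))) = -99/2 ≈ -49.500)
n(W) - o = (-99/2)² - 1*(-361556766212/42164875) = 9801/4 + 361556766212/42164875 = 1859485004723/168659500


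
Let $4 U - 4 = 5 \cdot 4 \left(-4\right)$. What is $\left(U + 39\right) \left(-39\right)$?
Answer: $-780$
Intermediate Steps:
$U = -19$ ($U = 1 + \frac{5 \cdot 4 \left(-4\right)}{4} = 1 + \frac{20 \left(-4\right)}{4} = 1 + \frac{1}{4} \left(-80\right) = 1 - 20 = -19$)
$\left(U + 39\right) \left(-39\right) = \left(-19 + 39\right) \left(-39\right) = 20 \left(-39\right) = -780$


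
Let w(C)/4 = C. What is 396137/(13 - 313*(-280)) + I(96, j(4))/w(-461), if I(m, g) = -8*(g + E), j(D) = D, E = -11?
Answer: 181392015/40408033 ≈ 4.4890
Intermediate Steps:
w(C) = 4*C
I(m, g) = 88 - 8*g (I(m, g) = -8*(g - 11) = -8*(-11 + g) = 88 - 8*g)
396137/(13 - 313*(-280)) + I(96, j(4))/w(-461) = 396137/(13 - 313*(-280)) + (88 - 8*4)/((4*(-461))) = 396137/(13 + 87640) + (88 - 32)/(-1844) = 396137/87653 + 56*(-1/1844) = 396137*(1/87653) - 14/461 = 396137/87653 - 14/461 = 181392015/40408033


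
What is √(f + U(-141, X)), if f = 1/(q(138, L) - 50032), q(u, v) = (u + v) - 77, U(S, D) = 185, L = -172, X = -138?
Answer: √465149232922/50143 ≈ 13.601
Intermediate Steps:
q(u, v) = -77 + u + v
f = -1/50143 (f = 1/((-77 + 138 - 172) - 50032) = 1/(-111 - 50032) = 1/(-50143) = -1/50143 ≈ -1.9943e-5)
√(f + U(-141, X)) = √(-1/50143 + 185) = √(9276454/50143) = √465149232922/50143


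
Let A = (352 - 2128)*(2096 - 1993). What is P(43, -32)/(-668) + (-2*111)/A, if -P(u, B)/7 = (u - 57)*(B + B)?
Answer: 1292199/137608 ≈ 9.3904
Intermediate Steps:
P(u, B) = -14*B*(-57 + u) (P(u, B) = -7*(u - 57)*(B + B) = -7*(-57 + u)*2*B = -14*B*(-57 + u))
A = -182928 (A = -1776*103 = -182928)
P(43, -32)/(-668) + (-2*111)/A = (14*(-32)*(57 - 1*43))/(-668) - 2*111/(-182928) = (14*(-32)*(57 - 43))*(-1/668) - 222*(-1/182928) = (14*(-32)*14)*(-1/668) + 1/824 = -6272*(-1/668) + 1/824 = 1568/167 + 1/824 = 1292199/137608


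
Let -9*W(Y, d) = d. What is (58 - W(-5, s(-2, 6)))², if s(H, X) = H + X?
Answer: 276676/81 ≈ 3415.8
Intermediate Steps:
W(Y, d) = -d/9
(58 - W(-5, s(-2, 6)))² = (58 - (-1)*(-2 + 6)/9)² = (58 - (-1)*4/9)² = (58 - 1*(-4/9))² = (58 + 4/9)² = (526/9)² = 276676/81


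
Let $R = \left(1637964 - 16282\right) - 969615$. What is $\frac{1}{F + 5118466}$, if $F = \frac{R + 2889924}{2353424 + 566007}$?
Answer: $\frac{2919431}{14943011854837} \approx 1.9537 \cdot 10^{-7}$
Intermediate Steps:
$R = 652067$ ($R = 1621682 - 969615 = 652067$)
$F = \frac{3541991}{2919431}$ ($F = \frac{652067 + 2889924}{2353424 + 566007} = \frac{3541991}{2919431} \approx 1.2132$)
$\frac{1}{F + 5118466} = \frac{1}{\frac{3541991}{2919431} + 5118466} = \frac{1}{\frac{14943011854837}{2919431}} = \frac{2919431}{14943011854837}$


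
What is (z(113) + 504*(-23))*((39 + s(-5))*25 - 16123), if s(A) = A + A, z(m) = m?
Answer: 176753642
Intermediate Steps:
s(A) = 2*A
(z(113) + 504*(-23))*((39 + s(-5))*25 - 16123) = (113 + 504*(-23))*((39 + 2*(-5))*25 - 16123) = (113 - 11592)*((39 - 10)*25 - 16123) = -11479*(29*25 - 16123) = -11479*(725 - 16123) = -11479*(-15398) = 176753642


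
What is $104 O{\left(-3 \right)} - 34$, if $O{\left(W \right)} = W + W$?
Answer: $-658$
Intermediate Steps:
$O{\left(W \right)} = 2 W$
$104 O{\left(-3 \right)} - 34 = 104 \cdot 2 \left(-3\right) - 34 = 104 \left(-6\right) - 34 = -624 - 34 = -658$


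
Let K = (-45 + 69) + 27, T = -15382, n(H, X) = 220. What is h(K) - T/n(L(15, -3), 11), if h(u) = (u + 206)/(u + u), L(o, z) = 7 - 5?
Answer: 203188/2805 ≈ 72.438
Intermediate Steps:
L(o, z) = 2
K = 51 (K = 24 + 27 = 51)
h(u) = (206 + u)/(2*u) (h(u) = (206 + u)/((2*u)) = (206 + u)*(1/(2*u)) = (206 + u)/(2*u))
h(K) - T/n(L(15, -3), 11) = (1/2)*(206 + 51)/51 - (-15382)/220 = (1/2)*(1/51)*257 - (-15382)/220 = 257/102 - 1*(-7691/110) = 257/102 + 7691/110 = 203188/2805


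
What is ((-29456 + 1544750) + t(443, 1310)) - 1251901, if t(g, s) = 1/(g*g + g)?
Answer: 51807295957/196692 ≈ 2.6339e+5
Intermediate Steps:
t(g, s) = 1/(g + g²) (t(g, s) = 1/(g² + g) = 1/(g + g²))
((-29456 + 1544750) + t(443, 1310)) - 1251901 = ((-29456 + 1544750) + 1/(443*(1 + 443))) - 1251901 = (1515294 + (1/443)/444) - 1251901 = (1515294 + (1/443)*(1/444)) - 1251901 = (1515294 + 1/196692) - 1251901 = 298046207449/196692 - 1251901 = 51807295957/196692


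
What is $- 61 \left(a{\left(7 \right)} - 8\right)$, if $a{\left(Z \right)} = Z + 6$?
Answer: $-305$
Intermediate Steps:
$a{\left(Z \right)} = 6 + Z$
$- 61 \left(a{\left(7 \right)} - 8\right) = - 61 \left(\left(6 + 7\right) - 8\right) = - 61 \left(13 - 8\right) = \left(-61\right) 5 = -305$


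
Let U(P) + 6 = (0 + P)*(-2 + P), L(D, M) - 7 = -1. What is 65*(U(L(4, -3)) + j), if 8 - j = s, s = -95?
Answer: 7865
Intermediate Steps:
L(D, M) = 6 (L(D, M) = 7 - 1 = 6)
j = 103 (j = 8 - 1*(-95) = 8 + 95 = 103)
U(P) = -6 + P*(-2 + P) (U(P) = -6 + (0 + P)*(-2 + P) = -6 + P*(-2 + P))
65*(U(L(4, -3)) + j) = 65*((-6 + 6**2 - 2*6) + 103) = 65*((-6 + 36 - 12) + 103) = 65*(18 + 103) = 65*121 = 7865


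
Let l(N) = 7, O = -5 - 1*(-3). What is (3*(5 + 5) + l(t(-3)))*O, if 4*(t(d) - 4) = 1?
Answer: -74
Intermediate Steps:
O = -2 (O = -5 + 3 = -2)
t(d) = 17/4 (t(d) = 4 + (¼)*1 = 4 + ¼ = 17/4)
(3*(5 + 5) + l(t(-3)))*O = (3*(5 + 5) + 7)*(-2) = (3*10 + 7)*(-2) = (30 + 7)*(-2) = 37*(-2) = -74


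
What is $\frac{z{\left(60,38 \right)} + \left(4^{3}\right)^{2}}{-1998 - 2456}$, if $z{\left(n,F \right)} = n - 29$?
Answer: $- \frac{4127}{4454} \approx -0.92658$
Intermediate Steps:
$z{\left(n,F \right)} = -29 + n$
$\frac{z{\left(60,38 \right)} + \left(4^{3}\right)^{2}}{-1998 - 2456} = \frac{\left(-29 + 60\right) + \left(4^{3}\right)^{2}}{-1998 - 2456} = \frac{31 + 64^{2}}{-4454} = \left(31 + 4096\right) \left(- \frac{1}{4454}\right) = 4127 \left(- \frac{1}{4454}\right) = - \frac{4127}{4454}$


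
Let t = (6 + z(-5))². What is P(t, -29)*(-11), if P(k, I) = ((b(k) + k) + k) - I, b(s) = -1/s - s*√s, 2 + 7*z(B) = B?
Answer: 12661/25 ≈ 506.44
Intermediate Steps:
z(B) = -2/7 + B/7
b(s) = -1/s - s^(3/2)
t = 25 (t = (6 + (-2/7 + (⅐)*(-5)))² = (6 + (-2/7 - 5/7))² = (6 - 1)² = 5² = 25)
P(k, I) = -I + 2*k + (-1 - k^(5/2))/k (P(k, I) = (((-1 - k^(5/2))/k + k) + k) - I = ((k + (-1 - k^(5/2))/k) + k) - I = (2*k + (-1 - k^(5/2))/k) - I = -I + 2*k + (-1 - k^(5/2))/k)
P(t, -29)*(-11) = (-1*(-29) - 1/25 - 25^(3/2) + 2*25)*(-11) = (29 - 1*1/25 - 1*125 + 50)*(-11) = (29 - 1/25 - 125 + 50)*(-11) = -1151/25*(-11) = 12661/25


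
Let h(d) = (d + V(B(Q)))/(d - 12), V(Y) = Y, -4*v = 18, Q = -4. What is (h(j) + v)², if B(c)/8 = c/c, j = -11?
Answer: 40401/2116 ≈ 19.093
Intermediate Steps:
v = -9/2 (v = -¼*18 = -9/2 ≈ -4.5000)
B(c) = 8 (B(c) = 8*(c/c) = 8*1 = 8)
h(d) = (8 + d)/(-12 + d) (h(d) = (d + 8)/(d - 12) = (8 + d)/(-12 + d))
(h(j) + v)² = ((8 - 11)/(-12 - 11) - 9/2)² = (-3/(-23) - 9/2)² = (-1/23*(-3) - 9/2)² = (3/23 - 9/2)² = (-201/46)² = 40401/2116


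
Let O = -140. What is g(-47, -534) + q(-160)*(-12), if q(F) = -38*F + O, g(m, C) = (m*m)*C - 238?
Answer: -1251124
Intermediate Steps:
g(m, C) = -238 + C*m**2 (g(m, C) = m**2*C - 238 = C*m**2 - 238 = -238 + C*m**2)
q(F) = -140 - 38*F (q(F) = -38*F - 140 = -140 - 38*F)
g(-47, -534) + q(-160)*(-12) = (-238 - 534*(-47)**2) + (-140 - 38*(-160))*(-12) = (-238 - 534*2209) + (-140 + 6080)*(-12) = (-238 - 1179606) + 5940*(-12) = -1179844 - 71280 = -1251124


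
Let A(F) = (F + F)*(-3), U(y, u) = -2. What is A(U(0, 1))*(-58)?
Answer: -696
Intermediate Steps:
A(F) = -6*F (A(F) = (2*F)*(-3) = -6*F)
A(U(0, 1))*(-58) = -6*(-2)*(-58) = 12*(-58) = -696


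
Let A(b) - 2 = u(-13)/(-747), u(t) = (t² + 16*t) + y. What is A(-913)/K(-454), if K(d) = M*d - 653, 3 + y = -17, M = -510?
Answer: 1553/172472589 ≈ 9.0043e-6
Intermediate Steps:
y = -20 (y = -3 - 17 = -20)
K(d) = -653 - 510*d (K(d) = -510*d - 653 = -653 - 510*d)
u(t) = -20 + t² + 16*t (u(t) = (t² + 16*t) - 20 = -20 + t² + 16*t)
A(b) = 1553/747 (A(b) = 2 + (-20 + (-13)² + 16*(-13))/(-747) = 2 + (-20 + 169 - 208)*(-1/747) = 2 - 59*(-1/747) = 2 + 59/747 = 1553/747)
A(-913)/K(-454) = 1553/(747*(-653 - 510*(-454))) = 1553/(747*(-653 + 231540)) = (1553/747)/230887 = (1553/747)*(1/230887) = 1553/172472589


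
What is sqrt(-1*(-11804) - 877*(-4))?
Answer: 4*sqrt(957) ≈ 123.74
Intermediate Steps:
sqrt(-1*(-11804) - 877*(-4)) = sqrt(11804 + 3508) = sqrt(15312) = 4*sqrt(957)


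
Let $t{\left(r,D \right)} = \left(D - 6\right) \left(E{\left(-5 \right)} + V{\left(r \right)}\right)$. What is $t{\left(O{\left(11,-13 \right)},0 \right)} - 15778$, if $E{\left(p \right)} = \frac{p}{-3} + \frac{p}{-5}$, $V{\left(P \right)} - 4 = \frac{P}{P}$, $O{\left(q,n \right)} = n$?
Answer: $-15824$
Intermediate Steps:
$V{\left(P \right)} = 5$ ($V{\left(P \right)} = 4 + \frac{P}{P} = 4 + 1 = 5$)
$E{\left(p \right)} = - \frac{8 p}{15}$ ($E{\left(p \right)} = p \left(- \frac{1}{3}\right) + p \left(- \frac{1}{5}\right) = - \frac{p}{3} - \frac{p}{5} = - \frac{8 p}{15}$)
$t{\left(r,D \right)} = -46 + \frac{23 D}{3}$ ($t{\left(r,D \right)} = \left(D - 6\right) \left(\left(- \frac{8}{15}\right) \left(-5\right) + 5\right) = \left(-6 + D\right) \left(\frac{8}{3} + 5\right) = \left(-6 + D\right) \frac{23}{3} = -46 + \frac{23 D}{3}$)
$t{\left(O{\left(11,-13 \right)},0 \right)} - 15778 = \left(-46 + \frac{23}{3} \cdot 0\right) - 15778 = \left(-46 + 0\right) - 15778 = -46 - 15778 = -15824$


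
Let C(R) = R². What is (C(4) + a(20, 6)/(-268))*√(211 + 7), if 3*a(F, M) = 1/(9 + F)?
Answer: 373055*√218/23316 ≈ 236.24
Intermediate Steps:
a(F, M) = 1/(3*(9 + F))
(C(4) + a(20, 6)/(-268))*√(211 + 7) = (4² + (1/(3*(9 + 20)))/(-268))*√(211 + 7) = (16 + ((⅓)/29)*(-1/268))*√218 = (16 + ((⅓)*(1/29))*(-1/268))*√218 = (16 + (1/87)*(-1/268))*√218 = (16 - 1/23316)*√218 = 373055*√218/23316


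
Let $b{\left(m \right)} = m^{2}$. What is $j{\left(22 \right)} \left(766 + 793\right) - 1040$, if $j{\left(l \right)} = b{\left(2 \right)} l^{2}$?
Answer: $3017184$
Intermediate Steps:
$j{\left(l \right)} = 4 l^{2}$ ($j{\left(l \right)} = 2^{2} l^{2} = 4 l^{2}$)
$j{\left(22 \right)} \left(766 + 793\right) - 1040 = 4 \cdot 22^{2} \left(766 + 793\right) - 1040 = 4 \cdot 484 \cdot 1559 - 1040 = 1936 \cdot 1559 - 1040 = 3018224 - 1040 = 3017184$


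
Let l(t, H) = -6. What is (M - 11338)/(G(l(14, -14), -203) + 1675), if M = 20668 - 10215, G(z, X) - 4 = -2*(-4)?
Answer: -885/1687 ≈ -0.52460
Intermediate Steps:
G(z, X) = 12 (G(z, X) = 4 - 2*(-4) = 4 + 8 = 12)
M = 10453
(M - 11338)/(G(l(14, -14), -203) + 1675) = (10453 - 11338)/(12 + 1675) = -885/1687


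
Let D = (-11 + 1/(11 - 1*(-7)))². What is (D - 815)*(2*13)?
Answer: -2928263/162 ≈ -18076.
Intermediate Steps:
D = 38809/324 (D = (-11 + 1/(11 + 7))² = (-11 + 1/18)² = (-197/18)² = 38809/324 ≈ 119.78)
(D - 815)*(2*13) = (38809/324 - 815)*(2*13) = -225251/324*26 = -2928263/162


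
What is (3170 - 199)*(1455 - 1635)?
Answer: -534780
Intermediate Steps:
(3170 - 199)*(1455 - 1635) = 2971*(-180) = -534780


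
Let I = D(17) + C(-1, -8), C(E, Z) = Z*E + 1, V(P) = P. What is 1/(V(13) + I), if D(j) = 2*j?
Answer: 1/56 ≈ 0.017857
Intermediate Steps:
C(E, Z) = 1 + E*Z (C(E, Z) = E*Z + 1 = 1 + E*Z)
I = 43 (I = 2*17 + (1 - 1*(-8)) = 34 + (1 + 8) = 34 + 9 = 43)
1/(V(13) + I) = 1/(13 + 43) = 1/56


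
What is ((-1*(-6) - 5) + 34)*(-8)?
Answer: -280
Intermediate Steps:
((-1*(-6) - 5) + 34)*(-8) = ((6 - 5) + 34)*(-8) = (1 + 34)*(-8) = 35*(-8) = -280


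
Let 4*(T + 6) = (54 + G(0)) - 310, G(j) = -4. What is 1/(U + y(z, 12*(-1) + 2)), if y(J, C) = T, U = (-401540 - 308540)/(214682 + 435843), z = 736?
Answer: -130105/9379471 ≈ -0.013871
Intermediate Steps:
U = -142016/130105 (U = -710080/650525 = -710080*1/650525 = -142016/130105 ≈ -1.0915)
T = -71 (T = -6 + ((54 - 4) - 310)/4 = -6 + (50 - 310)/4 = -6 + (1/4)*(-260) = -6 - 65 = -71)
y(J, C) = -71
1/(U + y(z, 12*(-1) + 2)) = 1/(-142016/130105 - 71) = 1/(-9379471/130105) = -130105/9379471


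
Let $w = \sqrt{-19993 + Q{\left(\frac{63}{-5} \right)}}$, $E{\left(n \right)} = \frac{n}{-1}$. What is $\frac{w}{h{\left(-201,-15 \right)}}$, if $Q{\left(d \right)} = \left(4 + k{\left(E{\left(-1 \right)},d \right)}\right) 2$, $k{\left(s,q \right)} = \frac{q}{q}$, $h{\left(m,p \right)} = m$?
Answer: $- \frac{i \sqrt{19983}}{201} \approx - 0.70329 i$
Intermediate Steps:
$E{\left(n \right)} = - n$ ($E{\left(n \right)} = n \left(-1\right) = - n$)
$k{\left(s,q \right)} = 1$
$Q{\left(d \right)} = 10$ ($Q{\left(d \right)} = \left(4 + 1\right) 2 = 5 \cdot 2 = 10$)
$w = i \sqrt{19983}$ ($w = \sqrt{-19993 + 10} = \sqrt{-19983} = i \sqrt{19983} \approx 141.36 i$)
$\frac{w}{h{\left(-201,-15 \right)}} = \frac{i \sqrt{19983}}{-201} = i \sqrt{19983} \left(- \frac{1}{201}\right) = - \frac{i \sqrt{19983}}{201}$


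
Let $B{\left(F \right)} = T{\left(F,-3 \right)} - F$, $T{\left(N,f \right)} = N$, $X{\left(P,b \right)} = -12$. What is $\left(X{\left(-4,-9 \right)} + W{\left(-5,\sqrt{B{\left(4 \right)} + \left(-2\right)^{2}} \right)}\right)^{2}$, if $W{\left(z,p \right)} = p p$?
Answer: $64$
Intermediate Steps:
$B{\left(F \right)} = 0$ ($B{\left(F \right)} = F - F = 0$)
$W{\left(z,p \right)} = p^{2}$
$\left(X{\left(-4,-9 \right)} + W{\left(-5,\sqrt{B{\left(4 \right)} + \left(-2\right)^{2}} \right)}\right)^{2} = \left(-12 + \left(\sqrt{0 + \left(-2\right)^{2}}\right)^{2}\right)^{2} = \left(-12 + \left(\sqrt{0 + 4}\right)^{2}\right)^{2} = \left(-12 + \left(\sqrt{4}\right)^{2}\right)^{2} = \left(-12 + 2^{2}\right)^{2} = \left(-12 + 4\right)^{2} = \left(-8\right)^{2} = 64$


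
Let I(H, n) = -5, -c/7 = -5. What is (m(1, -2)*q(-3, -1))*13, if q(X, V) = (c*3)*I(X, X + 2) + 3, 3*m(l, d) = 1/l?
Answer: -2262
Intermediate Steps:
c = 35 (c = -7*(-5) = 35)
m(l, d) = 1/(3*l)
q(X, V) = -522 (q(X, V) = (35*3)*(-5) + 3 = 105*(-5) + 3 = -525 + 3 = -522)
(m(1, -2)*q(-3, -1))*13 = (((1/3)/1)*(-522))*13 = (((1/3)*1)*(-522))*13 = ((1/3)*(-522))*13 = -174*13 = -2262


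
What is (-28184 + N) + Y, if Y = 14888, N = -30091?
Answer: -43387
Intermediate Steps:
(-28184 + N) + Y = (-28184 - 30091) + 14888 = -58275 + 14888 = -43387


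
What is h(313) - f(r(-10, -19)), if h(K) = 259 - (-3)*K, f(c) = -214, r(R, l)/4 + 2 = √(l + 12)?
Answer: 1412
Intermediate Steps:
r(R, l) = -8 + 4*√(12 + l) (r(R, l) = -8 + 4*√(l + 12) = -8 + 4*√(12 + l))
h(K) = 259 + 3*K
h(313) - f(r(-10, -19)) = (259 + 3*313) - 1*(-214) = (259 + 939) + 214 = 1198 + 214 = 1412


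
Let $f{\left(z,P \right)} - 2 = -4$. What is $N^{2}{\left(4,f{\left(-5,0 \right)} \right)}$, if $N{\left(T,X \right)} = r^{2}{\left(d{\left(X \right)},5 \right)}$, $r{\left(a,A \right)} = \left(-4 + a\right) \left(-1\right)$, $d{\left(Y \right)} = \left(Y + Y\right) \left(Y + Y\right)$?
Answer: $20736$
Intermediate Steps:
$d{\left(Y \right)} = 4 Y^{2}$ ($d{\left(Y \right)} = 2 Y 2 Y = 4 Y^{2}$)
$f{\left(z,P \right)} = -2$ ($f{\left(z,P \right)} = 2 - 4 = -2$)
$r{\left(a,A \right)} = 4 - a$
$N{\left(T,X \right)} = \left(4 - 4 X^{2}\right)^{2}$
$N^{2}{\left(4,f{\left(-5,0 \right)} \right)} = \left(16 \left(-1 + \left(-2\right)^{2}\right)^{2}\right)^{2} = \left(16 \left(-1 + 4\right)^{2}\right)^{2} = \left(16 \cdot 3^{2}\right)^{2} = \left(16 \cdot 9\right)^{2} = 144^{2} = 20736$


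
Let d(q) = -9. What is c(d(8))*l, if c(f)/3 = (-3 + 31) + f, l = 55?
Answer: 3135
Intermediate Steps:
c(f) = 84 + 3*f (c(f) = 3*((-3 + 31) + f) = 3*(28 + f) = 84 + 3*f)
c(d(8))*l = (84 + 3*(-9))*55 = (84 - 27)*55 = 57*55 = 3135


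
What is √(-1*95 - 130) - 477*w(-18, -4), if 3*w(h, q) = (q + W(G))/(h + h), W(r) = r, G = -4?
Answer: -106/3 + 15*I ≈ -35.333 + 15.0*I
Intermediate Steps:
w(h, q) = (-4 + q)/(6*h) (w(h, q) = ((q - 4)/(h + h))/3 = ((-4 + q)/((2*h)))/3 = ((-4 + q)*(1/(2*h)))/3 = ((-4 + q)/(2*h))/3 = (-4 + q)/(6*h))
√(-1*95 - 130) - 477*w(-18, -4) = √(-1*95 - 130) - 159*(-4 - 4)/(2*(-18)) = √(-95 - 130) - 159*(-1)*(-8)/(2*18) = √(-225) - 477*2/27 = 15*I - 106/3 = -106/3 + 15*I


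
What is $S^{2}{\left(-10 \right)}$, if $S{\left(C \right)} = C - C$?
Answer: $0$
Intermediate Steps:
$S{\left(C \right)} = 0$
$S^{2}{\left(-10 \right)} = 0^{2} = 0$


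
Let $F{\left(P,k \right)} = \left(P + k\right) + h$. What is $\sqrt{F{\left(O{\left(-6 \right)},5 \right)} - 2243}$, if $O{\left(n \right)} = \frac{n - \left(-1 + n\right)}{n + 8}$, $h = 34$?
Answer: $\frac{i \sqrt{8814}}{2} \approx 46.941 i$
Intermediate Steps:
$O{\left(n \right)} = \frac{1}{8 + n}$ ($O{\left(n \right)} = 1 \frac{1}{8 + n} = \frac{1}{8 + n}$)
$F{\left(P,k \right)} = 34 + P + k$ ($F{\left(P,k \right)} = \left(P + k\right) + 34 = 34 + P + k$)
$\sqrt{F{\left(O{\left(-6 \right)},5 \right)} - 2243} = \sqrt{\left(34 + \frac{1}{8 - 6} + 5\right) - 2243} = \sqrt{\left(34 + \frac{1}{2} + 5\right) - 2243} = \sqrt{\frac{79}{2} - 2243} = \sqrt{- \frac{4407}{2}} = \frac{i \sqrt{8814}}{2}$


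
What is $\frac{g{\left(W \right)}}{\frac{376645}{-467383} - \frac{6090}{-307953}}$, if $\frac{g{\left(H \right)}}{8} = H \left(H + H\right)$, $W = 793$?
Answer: $- \frac{37132919951107344}{2901092185} \approx -1.28 \cdot 10^{7}$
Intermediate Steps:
$g{\left(H \right)} = 16 H^{2}$ ($g{\left(H \right)} = 8 H \left(H + H\right) = 8 H 2 H = 8 \cdot 2 H^{2} = 16 H^{2}$)
$\frac{g{\left(W \right)}}{\frac{376645}{-467383} - \frac{6090}{-307953}} = \frac{16 \cdot 793^{2}}{\frac{376645}{-467383} - \frac{6090}{-307953}} = \frac{16 \cdot 628849}{376645 \left(- \frac{1}{467383}\right) - - \frac{2030}{102651}} = \frac{10061584}{- \frac{376645}{467383} + \frac{2030}{102651}} = \frac{10061584}{- \frac{37714198405}{47977332333}} = 10061584 \left(- \frac{47977332333}{37714198405}\right) = - \frac{37132919951107344}{2901092185}$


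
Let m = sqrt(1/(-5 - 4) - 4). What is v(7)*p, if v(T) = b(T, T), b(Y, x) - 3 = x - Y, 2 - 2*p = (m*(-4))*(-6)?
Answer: 3 - 12*I*sqrt(37) ≈ 3.0 - 72.993*I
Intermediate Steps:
m = I*sqrt(37)/3 (m = sqrt(1/(-9) - 4) = sqrt(-1/9 - 4) = sqrt(-37/9) = I*sqrt(37)/3 ≈ 2.0276*I)
p = 1 - 4*I*sqrt(37) (p = 1 - (I*sqrt(37)/3)*(-4)*(-6)/2 = 1 - (-4*I*sqrt(37)/3)*(-6)/2 = 1 - 4*I*sqrt(37) ≈ 1.0 - 24.331*I)
b(Y, x) = 3 + x - Y (b(Y, x) = 3 + (x - Y) = 3 + x - Y)
v(T) = 3 (v(T) = 3 + T - T = 3)
v(7)*p = 3*(1 - 4*I*sqrt(37)) = 3 - 12*I*sqrt(37)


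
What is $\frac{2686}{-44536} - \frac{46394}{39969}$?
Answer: $- \frac{1086779959}{890029692} \approx -1.2211$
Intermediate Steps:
$\frac{2686}{-44536} - \frac{46394}{39969} = 2686 \left(- \frac{1}{44536}\right) - \frac{46394}{39969} = - \frac{1343}{22268} - \frac{46394}{39969} = - \frac{1086779959}{890029692}$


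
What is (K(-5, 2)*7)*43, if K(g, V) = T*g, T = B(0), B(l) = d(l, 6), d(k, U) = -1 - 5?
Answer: 9030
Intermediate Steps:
d(k, U) = -6
B(l) = -6
T = -6
K(g, V) = -6*g
(K(-5, 2)*7)*43 = (-6*(-5)*7)*43 = (30*7)*43 = 210*43 = 9030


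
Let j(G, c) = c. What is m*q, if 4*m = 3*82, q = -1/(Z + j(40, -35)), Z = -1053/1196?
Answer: 5658/3301 ≈ 1.7140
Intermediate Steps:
Z = -81/92 (Z = -1053*1/1196 = -81/92 ≈ -0.88043)
q = 92/3301 (q = -1/(-81/92 - 35) = -1/(-3301/92) = -1*(-92/3301) = 92/3301 ≈ 0.027870)
m = 123/2 (m = (3*82)/4 = (¼)*246 = 123/2 ≈ 61.500)
m*q = (123/2)*(92/3301) = 5658/3301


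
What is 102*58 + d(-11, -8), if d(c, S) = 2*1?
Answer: 5918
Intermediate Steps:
d(c, S) = 2
102*58 + d(-11, -8) = 102*58 + 2 = 5916 + 2 = 5918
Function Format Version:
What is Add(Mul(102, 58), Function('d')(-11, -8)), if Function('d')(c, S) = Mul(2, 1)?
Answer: 5918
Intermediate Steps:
Function('d')(c, S) = 2
Add(Mul(102, 58), Function('d')(-11, -8)) = Add(Mul(102, 58), 2) = Add(5916, 2) = 5918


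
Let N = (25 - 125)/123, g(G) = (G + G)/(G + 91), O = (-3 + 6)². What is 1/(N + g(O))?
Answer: -6150/3893 ≈ -1.5798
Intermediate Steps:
O = 9 (O = 3² = 9)
g(G) = 2*G/(91 + G) (g(G) = (2*G)/(91 + G) = 2*G/(91 + G))
N = -100/123 (N = (1/123)*(-100) = -100/123 ≈ -0.81301)
1/(N + g(O)) = 1/(-100/123 + 2*9/(91 + 9)) = 1/(-100/123 + 2*9/100) = 1/(-100/123 + 2*9*(1/100)) = 1/(-100/123 + 9/50) = 1/(-3893/6150) = -6150/3893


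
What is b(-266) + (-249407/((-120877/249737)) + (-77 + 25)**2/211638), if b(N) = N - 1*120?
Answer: 6586121542711607/12791083263 ≈ 5.1490e+5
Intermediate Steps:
b(N) = -120 + N (b(N) = N - 120 = -120 + N)
b(-266) + (-249407/((-120877/249737)) + (-77 + 25)**2/211638) = (-120 - 266) + (-249407/((-120877/249737)) + (-77 + 25)**2/211638) = -386 + (-249407/((-120877*1/249737)) + (-52)**2*(1/211638)) = -386 + (-249407/(-120877/249737) + 2704*(1/211638)) = -386 + (-249407*(-249737/120877) + 1352/105819) = -386 + (62286155959/120877 + 1352/105819) = -386 + 6591058900851125/12791083263 = 6586121542711607/12791083263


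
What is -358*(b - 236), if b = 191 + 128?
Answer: -29714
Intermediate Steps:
b = 319
-358*(b - 236) = -358*(319 - 236) = -358*83 = -29714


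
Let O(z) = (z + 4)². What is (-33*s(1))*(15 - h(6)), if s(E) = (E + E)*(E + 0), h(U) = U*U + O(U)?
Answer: 7986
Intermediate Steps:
O(z) = (4 + z)²
h(U) = U² + (4 + U)² (h(U) = U*U + (4 + U)² = U² + (4 + U)²)
s(E) = 2*E² (s(E) = (2*E)*E = 2*E²)
(-33*s(1))*(15 - h(6)) = (-66*1²)*(15 - (6² + (4 + 6)²)) = (-66)*(15 - (36 + 10²)) = (-33*2)*(15 - (36 + 100)) = -66*(15 - 1*136) = -66*(15 - 136) = -66*(-121) = 7986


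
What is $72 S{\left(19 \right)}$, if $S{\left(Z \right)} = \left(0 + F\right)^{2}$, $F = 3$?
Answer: $648$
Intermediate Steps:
$S{\left(Z \right)} = 9$ ($S{\left(Z \right)} = \left(0 + 3\right)^{2} = 3^{2} = 9$)
$72 S{\left(19 \right)} = 72 \cdot 9 = 648$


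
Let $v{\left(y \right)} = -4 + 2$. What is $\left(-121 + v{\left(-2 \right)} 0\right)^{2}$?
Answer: $14641$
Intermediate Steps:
$v{\left(y \right)} = -2$
$\left(-121 + v{\left(-2 \right)} 0\right)^{2} = \left(-121 - 0\right)^{2} = \left(-121 + 0\right)^{2} = \left(-121\right)^{2} = 14641$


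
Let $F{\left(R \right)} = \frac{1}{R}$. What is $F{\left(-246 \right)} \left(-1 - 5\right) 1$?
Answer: $\frac{1}{41} \approx 0.02439$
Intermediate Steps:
$F{\left(-246 \right)} \left(-1 - 5\right) 1 = \frac{\left(-1 - 5\right) 1}{-246} = - \frac{\left(-6\right) 1}{246} = \left(- \frac{1}{246}\right) \left(-6\right) = \frac{1}{41}$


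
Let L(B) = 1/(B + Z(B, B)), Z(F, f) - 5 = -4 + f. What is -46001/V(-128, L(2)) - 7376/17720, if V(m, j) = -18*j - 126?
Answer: 508863619/1435320 ≈ 354.53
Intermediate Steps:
Z(F, f) = 1 + f (Z(F, f) = 5 + (-4 + f) = 1 + f)
L(B) = 1/(1 + 2*B) (L(B) = 1/(B + (1 + B)) = 1/(1 + 2*B))
V(m, j) = -126 - 18*j
-46001/V(-128, L(2)) - 7376/17720 = -46001/(-126 - 18/(1 + 2*2)) - 7376/17720 = -46001/(-126 - 18/(1 + 4)) - 7376*1/17720 = -46001/(-126 - 18/5) - 922/2215 = -46001/(-648/5) - 922/2215 = -46001*(-5/648) - 922/2215 = 230005/648 - 922/2215 = 508863619/1435320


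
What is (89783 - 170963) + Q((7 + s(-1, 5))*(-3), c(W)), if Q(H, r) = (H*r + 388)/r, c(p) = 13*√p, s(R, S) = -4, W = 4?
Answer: -1055263/13 ≈ -81174.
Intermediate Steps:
Q(H, r) = (388 + H*r)/r
(89783 - 170963) + Q((7 + s(-1, 5))*(-3), c(W)) = (89783 - 170963) + ((7 - 4)*(-3) + 388/((13*√4))) = -81180 + (3*(-3) + 388/((13*2))) = -81180 + (-9 + 388/26) = -81180 + (-9 + 388*(1/26)) = -81180 + (-9 + 194/13) = -81180 + 77/13 = -1055263/13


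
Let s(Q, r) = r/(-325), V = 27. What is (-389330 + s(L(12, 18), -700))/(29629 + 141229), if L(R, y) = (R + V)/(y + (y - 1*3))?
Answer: -2530631/1110577 ≈ -2.2787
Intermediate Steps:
L(R, y) = (27 + R)/(-3 + 2*y) (L(R, y) = (R + 27)/(y + (y - 1*3)) = (27 + R)/(y + (y - 3)) = (27 + R)/(y + (-3 + y)) = (27 + R)/(-3 + 2*y))
s(Q, r) = -r/325 (s(Q, r) = r*(-1/325) = -r/325)
(-389330 + s(L(12, 18), -700))/(29629 + 141229) = (-389330 - 1/325*(-700))/(29629 + 141229) = (-389330 + 28/13)/170858 = -5061262/13*1/170858 = -2530631/1110577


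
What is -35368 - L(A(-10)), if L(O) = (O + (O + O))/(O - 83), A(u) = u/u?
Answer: -2900173/82 ≈ -35368.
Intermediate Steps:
A(u) = 1
L(O) = 3*O/(-83 + O) (L(O) = (O + 2*O)/(-83 + O) = (3*O)/(-83 + O) = 3*O/(-83 + O))
-35368 - L(A(-10)) = -35368 - 3/(-83 + 1) = -35368 - 3/(-82) = -35368 - 3*(-1)/82 = -35368 - 1*(-3/82) = -35368 + 3/82 = -2900173/82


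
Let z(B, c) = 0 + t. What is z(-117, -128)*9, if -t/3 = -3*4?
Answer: 324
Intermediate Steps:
t = 36 (t = -(-9)*4 = -3*(-12) = 36)
z(B, c) = 36 (z(B, c) = 0 + 36 = 36)
z(-117, -128)*9 = 36*9 = 324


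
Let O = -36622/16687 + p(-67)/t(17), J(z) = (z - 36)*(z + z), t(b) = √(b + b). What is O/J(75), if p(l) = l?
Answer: -18311/48809475 - 67*√34/198900 ≈ -0.0023393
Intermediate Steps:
t(b) = √2*√b (t(b) = √(2*b) = √2*√b)
J(z) = 2*z*(-36 + z) (J(z) = (-36 + z)*(2*z) = 2*z*(-36 + z))
O = -36622/16687 - 67*√34/34 ≈ -13.685
O/J(75) = (-36622/16687 - 67*√34/34)/((2*75*(-36 + 75))) = (-36622/16687 - 67*√34/34)/((2*75*39)) = (-36622/16687 - 67*√34/34)/5850 = (-36622/16687 - 67*√34/34)*(1/5850) = -18311/48809475 - 67*√34/198900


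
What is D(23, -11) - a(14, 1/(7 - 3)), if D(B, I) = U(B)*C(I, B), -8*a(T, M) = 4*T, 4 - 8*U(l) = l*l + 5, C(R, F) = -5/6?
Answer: 1493/24 ≈ 62.208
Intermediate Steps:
C(R, F) = -5/6 (C(R, F) = -5*1/6 = -5/6)
U(l) = -1/8 - l**2/8 (U(l) = 1/2 - (l*l + 5)/8 = 1/2 - (l**2 + 5)/8 = 1/2 - (5 + l**2)/8 = 1/2 + (-5/8 - l**2/8) = -1/8 - l**2/8)
a(T, M) = -T/2
D(B, I) = 5/48 + 5*B**2/48 (D(B, I) = (-1/8 - B**2/8)*(-5/6) = 5/48 + 5*B**2/48)
D(23, -11) - a(14, 1/(7 - 3)) = (5/48 + (5/48)*23**2) - (-1)*14/2 = (5/48 + (5/48)*529) - 1*(-7) = (5/48 + 2645/48) + 7 = 1325/24 + 7 = 1493/24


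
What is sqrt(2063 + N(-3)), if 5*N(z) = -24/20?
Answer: sqrt(51569)/5 ≈ 45.418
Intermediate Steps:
N(z) = -6/25 (N(z) = (-24/20)/5 = (-24*1/20)/5 = (1/5)*(-6/5) = -6/25)
sqrt(2063 + N(-3)) = sqrt(2063 - 6/25) = sqrt(51569/25) = sqrt(51569)/5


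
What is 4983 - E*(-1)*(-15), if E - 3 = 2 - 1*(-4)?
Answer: 4848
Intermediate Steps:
E = 9 (E = 3 + (2 - 1*(-4)) = 3 + (2 + 4) = 3 + 6 = 9)
4983 - E*(-1)*(-15) = 4983 - 9*(-1)*(-15) = 4983 - (-9)*(-15) = 4983 - 1*135 = 4983 - 135 = 4848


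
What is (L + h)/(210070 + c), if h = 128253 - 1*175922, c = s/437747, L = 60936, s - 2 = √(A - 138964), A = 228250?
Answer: 267025739071653503554/4228092033466665501989 - 5807589449*√89286/8456184066933331003978 ≈ 0.063155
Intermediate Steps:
s = 2 + √89286 (s = 2 + √(228250 - 138964) = 2 + √89286 ≈ 300.81)
c = 2/437747 + √89286/437747 (c = (2 + √89286)/437747 = (2 + √89286)*(1/437747) = 2/437747 + √89286/437747 ≈ 0.00068717)
h = -47669 (h = 128253 - 175922 = -47669)
(L + h)/(210070 + c) = (60936 - 47669)/(210070 + (2/437747 + √89286/437747)) = 13267/(91957512292/437747 + √89286/437747)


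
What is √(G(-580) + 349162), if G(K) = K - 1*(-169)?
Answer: √348751 ≈ 590.55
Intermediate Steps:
G(K) = 169 + K (G(K) = K + 169 = 169 + K)
√(G(-580) + 349162) = √((169 - 580) + 349162) = √(-411 + 349162) = √348751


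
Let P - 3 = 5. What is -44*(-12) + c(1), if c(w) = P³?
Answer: 1040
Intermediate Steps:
P = 8 (P = 3 + 5 = 8)
c(w) = 512 (c(w) = 8³ = 512)
-44*(-12) + c(1) = -44*(-12) + 512 = 528 + 512 = 1040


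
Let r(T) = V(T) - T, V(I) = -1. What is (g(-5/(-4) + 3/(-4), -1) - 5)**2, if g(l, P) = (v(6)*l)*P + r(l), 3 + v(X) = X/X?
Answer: 121/4 ≈ 30.250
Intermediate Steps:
v(X) = -2 (v(X) = -3 + X/X = -3 + 1 = -2)
r(T) = -1 - T
g(l, P) = -1 - l - 2*P*l (g(l, P) = (-2*l)*P + (-1 - l) = -2*P*l + (-1 - l) = -1 - l - 2*P*l)
(g(-5/(-4) + 3/(-4), -1) - 5)**2 = ((-1 - (-5/(-4) + 3/(-4)) - 2*(-1)*(-5/(-4) + 3/(-4))) - 5)**2 = ((-1 - (-5*(-1/4) + 3*(-1/4)) - 2*(-1)*(-5*(-1/4) + 3*(-1/4))) - 5)**2 = ((-1 - (5/4 - 3/4) - 2*(-1)*(5/4 - 3/4)) - 5)**2 = ((-1 - 1*1/2 - 2*(-1)*1/2) - 5)**2 = ((-1 - 1/2 + 1) - 5)**2 = (-1/2 - 5)**2 = (-11/2)**2 = 121/4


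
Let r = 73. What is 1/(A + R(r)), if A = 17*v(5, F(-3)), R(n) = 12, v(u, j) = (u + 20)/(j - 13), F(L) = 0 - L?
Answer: -2/61 ≈ -0.032787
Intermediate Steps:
F(L) = -L
v(u, j) = (20 + u)/(-13 + j)
A = -85/2 (A = 17*((20 + 5)/(-13 - 1*(-3))) = 17*(25/(-13 + 3)) = 17*(25/(-10)) = 17*(-⅒*25) = 17*(-5/2) = -85/2 ≈ -42.500)
1/(A + R(r)) = 1/(-85/2 + 12) = 1/(-61/2) = -2/61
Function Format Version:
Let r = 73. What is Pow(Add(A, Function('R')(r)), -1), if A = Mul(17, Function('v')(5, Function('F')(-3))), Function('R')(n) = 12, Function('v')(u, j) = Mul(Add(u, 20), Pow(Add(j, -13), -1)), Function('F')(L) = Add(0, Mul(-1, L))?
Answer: Rational(-2, 61) ≈ -0.032787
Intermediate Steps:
Function('F')(L) = Mul(-1, L)
Function('v')(u, j) = Mul(Pow(Add(-13, j), -1), Add(20, u)) (Function('v')(u, j) = Mul(Add(20, u), Pow(Add(-13, j), -1)) = Mul(Pow(Add(-13, j), -1), Add(20, u)))
A = Rational(-85, 2) (A = Mul(17, Mul(Pow(Add(-13, Mul(-1, -3)), -1), Add(20, 5))) = Mul(17, Mul(Pow(Add(-13, 3), -1), 25)) = Mul(17, Mul(Pow(-10, -1), 25)) = Mul(17, Mul(Rational(-1, 10), 25)) = Mul(17, Rational(-5, 2)) = Rational(-85, 2) ≈ -42.500)
Pow(Add(A, Function('R')(r)), -1) = Pow(Add(Rational(-85, 2), 12), -1) = Pow(Rational(-61, 2), -1) = Rational(-2, 61)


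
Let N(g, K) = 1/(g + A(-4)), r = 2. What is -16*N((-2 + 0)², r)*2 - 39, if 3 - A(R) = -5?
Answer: -125/3 ≈ -41.667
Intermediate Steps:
A(R) = 8 (A(R) = 3 - 1*(-5) = 3 + 5 = 8)
N(g, K) = 1/(8 + g) (N(g, K) = 1/(g + 8) = 1/(8 + g))
-16*N((-2 + 0)², r)*2 - 39 = -16*2/(8 + (-2 + 0)²) - 39 = -16*2/(8 + (-2)²) - 39 = -16*2/(8 + 4) - 39 = -16*2/12 - 39 = -4*2/3 - 39 = -16*⅙ - 39 = -8/3 - 39 = -125/3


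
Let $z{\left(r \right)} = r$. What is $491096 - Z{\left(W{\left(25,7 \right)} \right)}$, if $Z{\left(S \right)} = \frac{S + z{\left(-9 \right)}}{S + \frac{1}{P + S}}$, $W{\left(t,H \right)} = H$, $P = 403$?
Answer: $\frac{1409937436}{2871} \approx 4.911 \cdot 10^{5}$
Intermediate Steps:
$Z{\left(S \right)} = \frac{-9 + S}{S + \frac{1}{403 + S}}$ ($Z{\left(S \right)} = \frac{S - 9}{S + \frac{1}{403 + S}} = \frac{-9 + S}{S + \frac{1}{403 + S}}$)
$491096 - Z{\left(W{\left(25,7 \right)} \right)} = 491096 - \frac{-3627 + 7^{2} + 394 \cdot 7}{1 + 7^{2} + 403 \cdot 7} = 491096 - \frac{-3627 + 49 + 2758}{1 + 49 + 2821} = 491096 - \frac{1}{2871} \left(-820\right) = 491096 - - \frac{820}{2871} = 491096 + \frac{820}{2871} = \frac{1409937436}{2871}$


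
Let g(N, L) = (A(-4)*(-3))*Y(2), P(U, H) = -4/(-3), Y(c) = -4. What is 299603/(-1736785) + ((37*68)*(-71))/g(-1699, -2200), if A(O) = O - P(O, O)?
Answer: 77558287667/27788560 ≈ 2791.0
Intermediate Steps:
P(U, H) = 4/3 (P(U, H) = -4*(-⅓) = 4/3)
A(O) = -4/3 + O (A(O) = O - 1*4/3 = O - 4/3 = -4/3 + O)
g(N, L) = -64 (g(N, L) = ((-4/3 - 4)*(-3))*(-4) = -16/3*(-3)*(-4) = 16*(-4) = -64)
299603/(-1736785) + ((37*68)*(-71))/g(-1699, -2200) = 299603/(-1736785) + ((37*68)*(-71))/(-64) = 299603*(-1/1736785) + (2516*(-71))*(-1/64) = -299603/1736785 - 178636*(-1/64) = -299603/1736785 + 44659/16 = 77558287667/27788560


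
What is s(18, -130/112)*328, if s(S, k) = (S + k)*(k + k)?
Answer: -2513095/196 ≈ -12822.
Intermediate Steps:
s(S, k) = 2*k*(S + k) (s(S, k) = (S + k)*(2*k) = 2*k*(S + k))
s(18, -130/112)*328 = (2*(-130/112)*(18 - 130/112))*328 = (2*(-130*1/112)*(18 - 130*1/112))*328 = (2*(-65/56)*(18 - 65/56))*328 = (2*(-65/56)*(943/56))*328 = -61295/1568*328 = -2513095/196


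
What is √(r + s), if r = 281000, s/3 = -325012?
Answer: 14*I*√3541 ≈ 833.09*I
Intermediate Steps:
s = -975036 (s = 3*(-325012) = -975036)
√(r + s) = √(281000 - 975036) = √(-694036) = 14*I*√3541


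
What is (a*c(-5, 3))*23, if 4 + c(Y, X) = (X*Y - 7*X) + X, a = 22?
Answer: -18722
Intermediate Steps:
c(Y, X) = -4 - 6*X + X*Y (c(Y, X) = -4 + ((X*Y - 7*X) + X) = -4 + ((-7*X + X*Y) + X) = -4 + (-6*X + X*Y) = -4 - 6*X + X*Y)
(a*c(-5, 3))*23 = (22*(-4 - 6*3 + 3*(-5)))*23 = (22*(-4 - 18 - 15))*23 = (22*(-37))*23 = -814*23 = -18722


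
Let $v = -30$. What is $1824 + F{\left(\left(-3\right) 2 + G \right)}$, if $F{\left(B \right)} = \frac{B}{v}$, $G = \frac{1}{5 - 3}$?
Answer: $\frac{109451}{60} \approx 1824.2$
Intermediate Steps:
$G = \frac{1}{2} \approx 0.5$
$F{\left(B \right)} = - \frac{B}{30}$ ($F{\left(B \right)} = \frac{B}{-30} = B \left(- \frac{1}{30}\right) = - \frac{B}{30}$)
$1824 + F{\left(\left(-3\right) 2 + G \right)} = 1824 - \frac{\left(-3\right) 2 + \frac{1}{2}}{30} = 1824 - \frac{-6 + \frac{1}{2}}{30} = 1824 - - \frac{11}{60} = 1824 + \frac{11}{60} = \frac{109451}{60}$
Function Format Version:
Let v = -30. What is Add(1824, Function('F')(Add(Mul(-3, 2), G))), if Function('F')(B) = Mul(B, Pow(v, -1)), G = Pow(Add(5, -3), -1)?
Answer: Rational(109451, 60) ≈ 1824.2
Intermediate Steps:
G = Rational(1, 2) (G = Pow(2, -1) = Rational(1, 2) ≈ 0.50000)
Function('F')(B) = Mul(Rational(-1, 30), B) (Function('F')(B) = Mul(B, Pow(-30, -1)) = Mul(B, Rational(-1, 30)) = Mul(Rational(-1, 30), B))
Add(1824, Function('F')(Add(Mul(-3, 2), G))) = Add(1824, Mul(Rational(-1, 30), Add(Mul(-3, 2), Rational(1, 2)))) = Add(1824, Mul(Rational(-1, 30), Add(-6, Rational(1, 2)))) = Add(1824, Mul(Rational(-1, 30), Rational(-11, 2))) = Add(1824, Rational(11, 60)) = Rational(109451, 60)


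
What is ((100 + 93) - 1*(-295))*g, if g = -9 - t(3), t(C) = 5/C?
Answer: -15616/3 ≈ -5205.3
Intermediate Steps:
g = -32/3 (g = -9 - 5/3 = -32/3 ≈ -10.667)
((100 + 93) - 1*(-295))*g = ((100 + 93) - 1*(-295))*(-32/3) = (193 + 295)*(-32/3) = 488*(-32/3) = -15616/3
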